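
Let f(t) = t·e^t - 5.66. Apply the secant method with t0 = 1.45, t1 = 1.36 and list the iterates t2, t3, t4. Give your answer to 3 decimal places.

f(1.45) = 0.52152, f(1.36) = -0.36118
t2 = 1.36000 − (-0.36118)·(1.36000 − 1.45000) / (-0.36118 − 0.52152) = 1.36000 − (0.03251)/(-0.88269) = 1.39683
f(1.39683) = -0.01354
t3 = 1.39683 − (-0.01354)·(1.39683 − 1.36000) / (-0.01354 − (-0.36118)) = 1.39683 − (-0.00050)/(0.34763) = 1.39826
f(1.39826) = 0.00037
t4 = 1.39826 − 0.00037·(1.39826 − 1.39683) / (0.00037 − (-0.01354)) = 1.39826 − (0.00000)/(0.01391) = 1.39822

1.397, 1.398, 1.398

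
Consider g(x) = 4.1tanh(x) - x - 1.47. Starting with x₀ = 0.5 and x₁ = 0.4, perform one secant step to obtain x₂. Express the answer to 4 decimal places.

g(0.5) = -0.075320, g(0.4) = -0.312209
x₂ = 0.400000 − (-0.312209)·(0.400000 − 0.500000) / (-0.312209 − (-0.075320)) = 0.400000 − (0.031221)/(-0.236890) = 0.531795

0.5318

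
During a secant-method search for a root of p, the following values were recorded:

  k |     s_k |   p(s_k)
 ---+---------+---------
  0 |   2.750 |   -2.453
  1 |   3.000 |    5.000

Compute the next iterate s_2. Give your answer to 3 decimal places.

2.832

s_2 = 3.000 − 5.000·(3.000 − 2.750) / (5.000 − (-2.453))
   = 3.000 − (1.25000)/(7.45300) = 2.83228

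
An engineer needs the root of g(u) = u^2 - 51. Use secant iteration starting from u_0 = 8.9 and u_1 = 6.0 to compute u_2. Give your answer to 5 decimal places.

7.00671

g(8.9) = 28.2100000, g(6.0) = -15.0000000
u_2 = 6.0000000 − (-15.0000000)·(6.0000000 − 8.9000000) / (-15.0000000 − 28.2100000) = 6.0000000 − (43.5000000)/(-43.2100000) = 7.0067114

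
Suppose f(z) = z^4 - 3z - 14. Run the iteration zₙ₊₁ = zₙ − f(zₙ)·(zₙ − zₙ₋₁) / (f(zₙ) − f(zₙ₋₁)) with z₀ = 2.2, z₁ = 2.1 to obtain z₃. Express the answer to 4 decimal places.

f(2.2) = 2.825600, f(2.1) = -0.851900
z₂ = 2.100000 − (-0.851900)·(2.100000 − 2.200000) / (-0.851900 − 2.825600) = 2.100000 − (0.085190)/(-3.677500) = 2.123165
f(2.123165) = -0.048960
z₃ = 2.123165 − (-0.048960)·(2.123165 − 2.100000) / (-0.048960 − (-0.851900)) = 2.123165 − (-0.001134)/(0.802940) = 2.124578

2.1246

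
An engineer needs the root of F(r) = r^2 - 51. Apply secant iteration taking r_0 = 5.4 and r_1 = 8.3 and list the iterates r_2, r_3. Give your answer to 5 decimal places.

6.99416, 7.13027

F(5.4) = -21.8400000, F(8.3) = 17.8900000
r_2 = 8.3000000 − 17.8900000·(8.3000000 − 5.4000000) / (17.8900000 − (-21.8400000)) = 8.3000000 − (51.8810000)/(39.7300000) = 6.9941606
F(6.9941606) = -2.0817177
r_3 = 6.9941606 − (-2.0817177)·(6.9941606 − 8.3000000) / (-2.0817177 − 17.8900000) = 6.9941606 − (2.7183891)/(-19.9717177) = 7.1302725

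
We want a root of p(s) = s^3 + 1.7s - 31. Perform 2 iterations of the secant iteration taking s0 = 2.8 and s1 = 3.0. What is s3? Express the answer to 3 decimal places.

p(2.8) = -4.28800, p(3.0) = 1.10000
s2 = 3.00000 − 1.10000·(3.00000 − 2.80000) / (1.10000 − (-4.28800)) = 3.00000 − (0.22000)/(5.38800) = 2.95917
p(2.95917) = -0.05693
s3 = 2.95917 − (-0.05693)·(2.95917 − 3.00000) / (-0.05693 − 1.10000) = 2.95917 − (0.00232)/(-1.15693) = 2.96118

2.961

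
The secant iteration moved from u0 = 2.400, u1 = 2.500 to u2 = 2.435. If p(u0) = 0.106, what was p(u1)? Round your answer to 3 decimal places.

The secant line through (2.400, 0.106) and (2.500, p(u1)) crosses zero at u2 = 2.435.
So (2.400, 0.106), (2.500, p(u1)), (2.435, 0) are collinear:
p(u1) = 0.106 · (2.500 − 2.435) / (2.400 − 2.435) = 0.106 · (0.06500)/(-0.03500) = -0.19686

-0.197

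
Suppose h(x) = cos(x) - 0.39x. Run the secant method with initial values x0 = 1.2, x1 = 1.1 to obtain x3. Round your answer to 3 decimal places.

h(1.2) = -0.10564, h(1.1) = 0.02460
x2 = 1.10000 − 0.02460·(1.10000 − 1.20000) / (0.02460 − (-0.10564)) = 1.10000 − (-0.00246)/(0.13024) = 1.11889
h(1.11889) = 0.00032
x3 = 1.11889 − 0.00032·(1.11889 − 1.10000) / (0.00032 − 0.02460) = 1.11889 − (0.00001)/(-0.02428) = 1.11913

1.119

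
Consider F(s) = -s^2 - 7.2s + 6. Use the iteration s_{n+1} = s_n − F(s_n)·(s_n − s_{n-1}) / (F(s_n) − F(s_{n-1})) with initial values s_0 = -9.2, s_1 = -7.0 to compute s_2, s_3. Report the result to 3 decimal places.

F(-9.2) = -12.40000, F(-7.0) = 7.40000
s_2 = -7.00000 − 7.40000·(-7.00000 − (-9.20000)) / (7.40000 − (-12.40000)) = -7.00000 − (16.28000)/(19.80000) = -7.82222
F(-7.82222) = 1.13284
s_3 = -7.82222 − 1.13284·(-7.82222 − (-7.00000)) / (1.13284 − 7.40000) = -7.82222 − (-0.93145)/(-6.26716) = -7.97085

-7.822, -7.971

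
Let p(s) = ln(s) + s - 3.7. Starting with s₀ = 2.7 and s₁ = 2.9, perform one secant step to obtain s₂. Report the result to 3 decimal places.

p(2.7) = -0.00675, p(2.9) = 0.26471
s₂ = 2.90000 − 0.26471·(2.90000 − 2.70000) / (0.26471 − (-0.00675)) = 2.90000 − (0.05294)/(0.27146) = 2.70497

2.705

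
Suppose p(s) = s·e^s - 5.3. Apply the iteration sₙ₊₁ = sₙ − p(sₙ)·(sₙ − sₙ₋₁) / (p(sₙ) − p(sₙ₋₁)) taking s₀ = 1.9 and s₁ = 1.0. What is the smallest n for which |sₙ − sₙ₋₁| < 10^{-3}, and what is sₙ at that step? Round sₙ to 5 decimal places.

p(1.9) = 7.4031994, p(1.0) = -2.5817182
s₂ = 1.0000000 − (-2.5817182)·(-0.9000000)/(-9.9849176) = 1.2327056;  |Δ| = 0.2327056
p(1.2327056) = -1.0712051
s₃ = 1.2327056 − (-1.0712051)·(0.2327056)/(1.5105130) = 1.3977326;  |Δ| = 0.1650270
p(1.3977326) = 0.3552481
s₄ = 1.3977326 − 0.3552481·(0.1650270)/(1.4264533) = 1.3566338;  |Δ| = 0.0410988
p(1.3566338) = -0.0320552
s₅ = 1.3566338 − (-0.0320552)·(-0.0410988)/(-0.3873034) = 1.3600354;  |Δ| = 0.0034016
p(1.3600354) = -0.0008520
s₆ = 1.3600354 − (-0.0008520)·(0.0034016)/(0.0312033) = 1.3601282;  |Δ| = 0.0000929
|s₆ − s₅| = 0.0000929 < 10^{-3}

n = 6, sₙ = 1.36013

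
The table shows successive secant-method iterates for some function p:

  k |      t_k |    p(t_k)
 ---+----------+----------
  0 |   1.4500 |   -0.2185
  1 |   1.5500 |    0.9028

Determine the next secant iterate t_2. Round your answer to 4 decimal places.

t_2 = 1.5500 − 0.9028·(1.5500 − 1.4500) / (0.9028 − (-0.2185))
   = 1.5500 − (0.090280)/(1.121300) = 1.469486

1.4695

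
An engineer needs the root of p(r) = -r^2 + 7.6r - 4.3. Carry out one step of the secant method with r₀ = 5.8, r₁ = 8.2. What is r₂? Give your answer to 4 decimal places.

6.7594

p(5.8) = 6.140000, p(8.2) = -9.220000
r₂ = 8.200000 − (-9.220000)·(8.200000 − 5.800000) / (-9.220000 − 6.140000) = 8.200000 − (-22.128000)/(-15.360000) = 6.759375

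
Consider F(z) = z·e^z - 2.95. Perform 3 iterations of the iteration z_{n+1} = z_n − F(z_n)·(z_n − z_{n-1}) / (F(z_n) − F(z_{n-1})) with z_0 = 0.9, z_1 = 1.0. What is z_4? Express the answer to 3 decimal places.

1.041

F(0.9) = -0.73636, F(1.0) = -0.23172
z_2 = 1.00000 − (-0.23172)·(1.00000 − 0.90000) / (-0.23172 − (-0.73636)) = 1.00000 − (-0.02317)/(0.50464) = 1.04592
F(1.04592) = 0.02669
z_3 = 1.04592 − 0.02669·(1.04592 − 1.00000) / (0.02669 − (-0.23172)) = 1.04592 − (0.00123)/(0.25841) = 1.04117
F(1.04117) = -0.00083
z_4 = 1.04117 − (-0.00083)·(1.04117 − 1.04592) / (-0.00083 − 0.02669) = 1.04117 − (0.00000)/(-0.02752) = 1.04132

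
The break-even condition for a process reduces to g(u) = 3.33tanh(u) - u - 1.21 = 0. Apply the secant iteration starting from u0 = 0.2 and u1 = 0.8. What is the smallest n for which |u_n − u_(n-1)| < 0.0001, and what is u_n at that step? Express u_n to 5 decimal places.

g(0.2) = -0.7527402, g(0.8) = 0.2012424
u2 = 0.8000000 − 0.2012424·(0.6000000)/(0.9539826) = 0.6734301;  |Δ| = 0.1265699
g(0.6734301) = 0.0720514
u3 = 0.6734301 − 0.0720514·(-0.1265699)/(-0.1291911) = 0.6028406;  |Δ| = 0.0705895
g(0.6028406) = -0.0177449
u4 = 0.6028406 − (-0.0177449)·(-0.0705895)/(-0.0897962) = 0.6167900;  |Δ| = 0.0139494
g(0.6167900) = 0.0010106
u5 = 0.6167900 − 0.0010106·(0.0139494)/(0.0187555) = 0.6160383;  |Δ| = 0.0007516
g(0.6160383) = 0.0000127
u6 = 0.6160383 − 0.0000127·(-0.0007516)/(-0.0009980) = 0.6160288;  |Δ| = 0.0000095
|u6 − u5| = 0.0000095 < 0.0001

n = 6, u_n = 0.61603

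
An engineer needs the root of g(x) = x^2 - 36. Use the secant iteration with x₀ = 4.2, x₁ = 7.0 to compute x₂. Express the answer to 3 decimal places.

5.839

g(4.2) = -18.36000, g(7.0) = 13.00000
x₂ = 7.00000 − 13.00000·(7.00000 − 4.20000) / (13.00000 − (-18.36000)) = 7.00000 − (36.40000)/(31.36000) = 5.83929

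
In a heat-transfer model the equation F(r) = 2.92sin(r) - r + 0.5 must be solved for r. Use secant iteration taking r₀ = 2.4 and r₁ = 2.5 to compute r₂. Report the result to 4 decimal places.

F(2.4) = 0.072352, F(2.5) = -0.252461
r₂ = 2.500000 − (-0.252461)·(2.500000 − 2.400000) / (-0.252461 − 0.072352) = 2.500000 − (-0.025246)/(-0.324814) = 2.422275

2.4223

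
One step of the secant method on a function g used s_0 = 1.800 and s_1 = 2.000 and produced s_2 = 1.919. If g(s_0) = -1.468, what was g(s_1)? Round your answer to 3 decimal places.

The secant line through (1.800, -1.468) and (2.000, g(s_1)) crosses zero at s_2 = 1.919.
So (1.800, -1.468), (2.000, g(s_1)), (1.919, 0) are collinear:
g(s_1) = -1.468 · (2.000 − 1.919) / (1.800 − 1.919) = -1.468 · (0.08100)/(-0.11900) = 0.99923

0.999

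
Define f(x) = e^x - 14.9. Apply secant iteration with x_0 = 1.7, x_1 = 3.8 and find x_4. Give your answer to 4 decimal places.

2.7676

f(1.7) = -9.426053, f(3.8) = 29.801184
x_2 = 3.800000 − 29.801184·(3.800000 − 1.700000) / (29.801184 − (-9.426053)) = 3.800000 − (62.582487)/(39.227237) = 2.204616
f(2.204616) = -5.833226
x_3 = 2.204616 − (-5.833226)·(2.204616 − 3.800000) / (-5.833226 − 29.801184) = 2.204616 − (9.306233)/(-35.634411) = 2.465775
f(2.465775) = -3.127397
x_4 = 2.465775 − (-3.127397)·(2.465775 − 2.204616) / (-3.127397 − (-5.833226)) = 2.465775 − (-0.816747)/(2.705830) = 2.767622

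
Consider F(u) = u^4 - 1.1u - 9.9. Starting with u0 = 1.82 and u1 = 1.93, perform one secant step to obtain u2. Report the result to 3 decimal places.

1.857

F(1.82) = -0.93001, F(1.93) = 1.85188
u2 = 1.93000 − 1.85188·(1.93000 − 1.82000) / (1.85188 − (-0.93001)) = 1.93000 − (0.20371)/(2.78189) = 1.85677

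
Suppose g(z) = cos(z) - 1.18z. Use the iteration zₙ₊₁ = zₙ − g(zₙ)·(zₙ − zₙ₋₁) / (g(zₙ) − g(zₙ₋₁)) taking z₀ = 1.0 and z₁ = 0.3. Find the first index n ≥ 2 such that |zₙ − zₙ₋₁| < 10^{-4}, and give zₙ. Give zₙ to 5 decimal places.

g(1.0) = -0.6396977, g(0.3) = 0.6013365
z₂ = 0.3000000 − 0.6013365·(-0.7000000)/(1.2410342) = 0.6391813;  |Δ| = 0.3391813
g(0.6391813) = 0.0483505
z₃ = 0.6391813 − 0.0483505·(0.3391813)/(-0.5529859) = 0.6688377;  |Δ| = 0.0296564
g(0.6688377) = -0.0046856
z₄ = 0.6688377 − (-0.0046856)·(0.0296564)/(-0.0530361) = 0.6662176;  |Δ| = 0.0026201
g(0.6662176) = 0.0000280
z₅ = 0.6662176 − 0.0000280·(-0.0026201)/(0.0047136) = 0.6662332;  |Δ| = 0.0000156
|z₅ − z₄| = 0.0000156 < 10^{-4}

n = 5, zₙ = 0.66623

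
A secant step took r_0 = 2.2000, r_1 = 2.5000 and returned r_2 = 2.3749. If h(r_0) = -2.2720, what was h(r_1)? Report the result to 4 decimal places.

The secant line through (2.2000, -2.2720) and (2.5000, h(r_1)) crosses zero at r_2 = 2.3749.
So (2.2000, -2.2720), (2.5000, h(r_1)), (2.3749, 0) are collinear:
h(r_1) = -2.2720 · (2.5000 − 2.3749) / (2.2000 − 2.3749) = -2.2720 · (0.125100)/(-0.174900) = 1.625084

1.6251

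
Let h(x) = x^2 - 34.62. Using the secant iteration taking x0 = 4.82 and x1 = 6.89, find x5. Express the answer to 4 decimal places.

h(4.82) = -11.387600, h(6.89) = 12.852100
x2 = 6.890000 − 12.852100·(6.890000 − 4.820000) / (12.852100 − (-11.387600)) = 6.890000 − (26.603847)/(24.239700) = 5.792468
h(5.792468) = -1.067315
x3 = 5.792468 − (-1.067315)·(5.792468 − 6.890000) / (-1.067315 − 12.852100) = 5.792468 − (1.171412)/(-13.919415) = 5.876625
h(5.876625) = -0.085282
x4 = 5.876625 − (-0.085282)·(5.876625 − 5.792468) / (-0.085282 − (-1.067315)) = 5.876625 − (-0.007177)/(0.982032) = 5.883933
h(5.883933) = 0.000668
x5 = 5.883933 − 0.000668·(5.883933 − 5.876625) / (0.000668 − (-0.085282)) = 5.883933 − (0.000005)/(0.085951) = 5.883876

5.8839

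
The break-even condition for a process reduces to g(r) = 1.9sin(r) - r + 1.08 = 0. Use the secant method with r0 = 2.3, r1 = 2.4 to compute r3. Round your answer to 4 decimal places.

g(2.3) = 0.196840, g(2.4) = -0.036620
r2 = 2.400000 − (-0.036620)·(2.400000 − 2.300000) / (-0.036620 − 0.196840) = 2.400000 − (-0.003662)/(-0.233460) = 2.384314
g(2.384314) = 0.000884
r3 = 2.384314 − 0.000884·(2.384314 − 2.400000) / (0.000884 − (-0.036620)) = 2.384314 − (-0.000014)/(0.037503) = 2.384684

2.3847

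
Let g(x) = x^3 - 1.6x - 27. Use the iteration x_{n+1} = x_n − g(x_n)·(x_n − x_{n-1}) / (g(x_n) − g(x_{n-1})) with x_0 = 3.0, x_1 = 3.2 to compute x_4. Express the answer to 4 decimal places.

g(3.0) = -4.800000, g(3.2) = 0.648000
x_2 = 3.200000 − 0.648000·(3.200000 − 3.000000) / (0.648000 − (-4.800000)) = 3.200000 − (0.129600)/(5.448000) = 3.176211
g(3.176211) = -0.039303
x_3 = 3.176211 − (-0.039303)·(3.176211 − 3.200000) / (-0.039303 − 0.648000) = 3.176211 − (0.000935)/(-0.687303) = 3.177572
g(3.177572) = -0.000291
x_4 = 3.177572 − (-0.000291)·(3.177572 − 3.176211) / (-0.000291 − (-0.039303)) = 3.177572 − (0.000000)/(0.039012) = 3.177582

3.1776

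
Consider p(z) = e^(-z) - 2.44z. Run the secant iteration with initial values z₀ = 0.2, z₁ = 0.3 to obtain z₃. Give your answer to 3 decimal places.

0.303

p(0.2) = 0.33073, p(0.3) = 0.00882
z₂ = 0.30000 − 0.00882·(0.30000 − 0.20000) / (0.00882 − 0.33073) = 0.30000 − (0.00088)/(-0.32191) = 0.30274
p(0.30274) = 0.00011
z₃ = 0.30274 − 0.00011·(0.30274 − 0.30000) / (0.00011 − 0.00882) = 0.30274 − (0.00000)/(-0.00871) = 0.30277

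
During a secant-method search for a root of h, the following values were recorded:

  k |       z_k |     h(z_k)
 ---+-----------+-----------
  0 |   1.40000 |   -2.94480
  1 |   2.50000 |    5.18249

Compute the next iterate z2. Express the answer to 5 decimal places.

z2 = 2.50000 − 5.18249·(2.50000 − 1.40000) / (5.18249 − (-2.94480))
   = 2.50000 − (5.7007390)/(8.1272900) = 1.7985683

1.79857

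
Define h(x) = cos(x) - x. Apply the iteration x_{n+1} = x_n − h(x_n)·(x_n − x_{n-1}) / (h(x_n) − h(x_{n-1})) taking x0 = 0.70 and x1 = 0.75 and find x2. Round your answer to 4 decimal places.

0.7390

h(0.70) = 0.064842, h(0.75) = -0.018311
x2 = 0.750000 − (-0.018311)·(0.750000 − 0.700000) / (-0.018311 − 0.064842) = 0.750000 − (-0.000916)/(-0.083153) = 0.738990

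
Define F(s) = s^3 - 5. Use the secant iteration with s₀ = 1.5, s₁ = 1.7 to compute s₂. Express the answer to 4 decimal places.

1.7113

F(1.5) = -1.625000, F(1.7) = -0.087000
s₂ = 1.700000 − (-0.087000)·(1.700000 − 1.500000) / (-0.087000 − (-1.625000)) = 1.700000 − (-0.017400)/(1.538000) = 1.711313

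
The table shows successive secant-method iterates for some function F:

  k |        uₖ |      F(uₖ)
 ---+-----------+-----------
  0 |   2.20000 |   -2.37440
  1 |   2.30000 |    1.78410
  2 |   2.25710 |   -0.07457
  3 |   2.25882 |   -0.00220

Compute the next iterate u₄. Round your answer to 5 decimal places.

u₄ = 2.25882 − (-0.00220)·(2.25882 − 2.25710) / (-0.00220 − (-0.07457))
   = 2.25882 − (-0.0000038)/(0.0723700) = 2.2588723

2.25887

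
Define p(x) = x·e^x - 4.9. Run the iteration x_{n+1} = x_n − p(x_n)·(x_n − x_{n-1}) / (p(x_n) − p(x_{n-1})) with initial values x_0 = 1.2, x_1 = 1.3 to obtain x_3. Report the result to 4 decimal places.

1.3152

p(1.2) = -0.915860, p(1.3) = -0.129914
x_2 = 1.300000 − (-0.129914)·(1.300000 − 1.200000) / (-0.129914 − (-0.915860)) = 1.300000 − (-0.012991)/(0.785945) = 1.316530
p(1.316530) = 0.011252
x_3 = 1.316530 − 0.011252·(1.316530 − 1.300000) / (0.011252 − (-0.129914)) = 1.316530 − (0.000186)/(0.141167) = 1.315212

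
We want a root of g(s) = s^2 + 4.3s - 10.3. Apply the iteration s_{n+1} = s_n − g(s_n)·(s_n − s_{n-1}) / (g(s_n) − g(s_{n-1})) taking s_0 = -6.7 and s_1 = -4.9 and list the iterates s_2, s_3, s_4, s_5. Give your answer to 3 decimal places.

g(-6.7) = 5.78000, g(-4.9) = -7.36000
s_2 = -4.90000 − (-7.36000)·(-4.90000 − (-6.70000)) / (-7.36000 − 5.78000) = -4.90000 − (-13.24800)/(-13.14000) = -5.90822
g(-5.90822) = -0.79829
s_3 = -5.90822 − (-0.79829)·(-5.90822 − (-4.90000)) / (-0.79829 − (-7.36000)) = -5.90822 − (0.80485)/(6.56171) = -6.03088
g(-6.03088) = 0.13871
s_4 = -6.03088 − 0.13871·(-6.03088 − (-5.90822)) / (0.13871 − (-0.79829)) = -6.03088 − (-0.01701)/(0.93700) = -6.01272
g(-6.01272) = -0.00190
s_5 = -6.01272 − (-0.00190)·(-6.01272 − (-6.03088)) / (-0.00190 − 0.13871) = -6.01272 − (-0.00003)/(-0.14061) = -6.01296

-5.908, -6.031, -6.013, -6.013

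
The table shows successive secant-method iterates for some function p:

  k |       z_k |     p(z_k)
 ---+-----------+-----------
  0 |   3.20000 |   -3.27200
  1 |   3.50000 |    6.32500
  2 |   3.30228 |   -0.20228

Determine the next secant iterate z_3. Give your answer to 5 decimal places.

z_3 = 3.30228 − (-0.20228)·(3.30228 − 3.50000) / (-0.20228 − 6.32500)
   = 3.30228 − (0.0399948)/(-6.5272800) = 3.3084073

3.30841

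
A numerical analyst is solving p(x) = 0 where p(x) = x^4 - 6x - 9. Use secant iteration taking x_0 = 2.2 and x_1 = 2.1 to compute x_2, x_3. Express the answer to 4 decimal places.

2.1637, 2.1657

p(2.2) = 1.225600, p(2.1) = -2.151900
x_2 = 2.100000 − (-2.151900)·(2.100000 − 2.200000) / (-2.151900 − 1.225600) = 2.100000 − (0.215190)/(-3.377500) = 2.163713
p(2.163713) = -0.064401
x_3 = 2.163713 − (-0.064401)·(2.163713 − 2.100000) / (-0.064401 − (-2.151900)) = 2.163713 − (-0.004103)/(2.087499) = 2.165678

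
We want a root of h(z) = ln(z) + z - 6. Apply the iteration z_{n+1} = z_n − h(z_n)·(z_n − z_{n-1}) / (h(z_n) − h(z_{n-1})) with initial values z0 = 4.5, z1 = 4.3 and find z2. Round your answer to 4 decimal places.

4.4967

h(4.5) = 0.004077, h(4.3) = -0.241385
z2 = 4.300000 − (-0.241385)·(4.300000 − 4.500000) / (-0.241385 − 0.004077) = 4.300000 − (0.048277)/(-0.245462) = 4.496678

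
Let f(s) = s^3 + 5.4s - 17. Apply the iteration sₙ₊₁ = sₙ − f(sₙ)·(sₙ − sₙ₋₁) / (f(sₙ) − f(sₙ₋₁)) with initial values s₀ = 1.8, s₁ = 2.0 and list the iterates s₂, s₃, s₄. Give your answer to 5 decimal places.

1.88916, 1.89252, 1.89265

f(1.8) = -1.4480000, f(2.0) = 1.8000000
s₂ = 2.0000000 − 1.8000000·(2.0000000 − 1.8000000) / (1.8000000 − (-1.4480000)) = 2.0000000 − (0.3600000)/(3.2480000) = 1.8891626
f(1.8891626) = -0.0562234
s₃ = 1.8891626 − (-0.0562234)·(1.8891626 − 2.0000000) / (-0.0562234 − 1.8000000) = 1.8891626 − (0.0062317)/(-1.8562234) = 1.8925197
f(1.8925197) = -0.0020862
s₄ = 1.8925197 − (-0.0020862)·(1.8925197 − 1.8891626) / (-0.0020862 − (-0.0562234)) = 1.8925197 − (-0.0000070)/(0.0541372) = 1.8926491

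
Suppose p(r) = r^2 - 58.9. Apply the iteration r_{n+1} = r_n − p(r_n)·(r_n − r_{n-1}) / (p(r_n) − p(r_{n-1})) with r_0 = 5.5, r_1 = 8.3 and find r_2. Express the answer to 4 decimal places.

p(5.5) = -28.650000, p(8.3) = 9.990000
r_2 = 8.300000 − 9.990000·(8.300000 − 5.500000) / (9.990000 − (-28.650000)) = 8.300000 − (27.972000)/(38.640000) = 7.576087

7.5761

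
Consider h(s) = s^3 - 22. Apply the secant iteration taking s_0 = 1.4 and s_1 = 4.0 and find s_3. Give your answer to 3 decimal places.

2.590

h(1.4) = -19.25600, h(4.0) = 42.00000
s_2 = 4.00000 − 42.00000·(4.00000 − 1.40000) / (42.00000 − (-19.25600)) = 4.00000 − (109.20000)/(61.25600) = 2.21732
h(2.21732) = -11.09857
s_3 = 2.21732 − (-11.09857)·(2.21732 − 4.00000) / (-11.09857 − 42.00000) = 2.21732 − (19.78522)/(-53.09857) = 2.58993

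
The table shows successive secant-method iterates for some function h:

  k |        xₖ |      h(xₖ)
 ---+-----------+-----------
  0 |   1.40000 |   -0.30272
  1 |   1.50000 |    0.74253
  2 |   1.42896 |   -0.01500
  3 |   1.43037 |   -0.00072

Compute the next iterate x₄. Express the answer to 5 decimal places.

1.43044

x₄ = 1.43037 − (-0.00072)·(1.43037 − 1.42896) / (-0.00072 − (-0.01500))
   = 1.43037 − (-0.0000010)/(0.0142800) = 1.4304411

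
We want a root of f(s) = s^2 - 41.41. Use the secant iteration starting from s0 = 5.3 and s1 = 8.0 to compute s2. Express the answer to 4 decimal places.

6.3015

f(5.3) = -13.320000, f(8.0) = 22.590000
s2 = 8.000000 − 22.590000·(8.000000 − 5.300000) / (22.590000 − (-13.320000)) = 8.000000 − (60.993000)/(35.910000) = 6.301504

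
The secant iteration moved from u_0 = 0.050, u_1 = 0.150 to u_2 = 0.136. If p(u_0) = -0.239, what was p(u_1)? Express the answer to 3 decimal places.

The secant line through (0.050, -0.239) and (0.150, p(u_1)) crosses zero at u_2 = 0.136.
So (0.050, -0.239), (0.150, p(u_1)), (0.136, 0) are collinear:
p(u_1) = -0.239 · (0.150 − 0.136) / (0.050 − 0.136) = -0.239 · (0.01400)/(-0.08600) = 0.03891

0.039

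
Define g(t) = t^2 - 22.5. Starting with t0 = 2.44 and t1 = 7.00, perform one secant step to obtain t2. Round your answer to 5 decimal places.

g(2.44) = -16.5464000, g(7.00) = 26.5000000
t2 = 7.0000000 − 26.5000000·(7.0000000 − 2.4400000) / (26.5000000 − (-16.5464000)) = 7.0000000 − (120.8400000)/(43.0464000) = 4.1927966

4.19280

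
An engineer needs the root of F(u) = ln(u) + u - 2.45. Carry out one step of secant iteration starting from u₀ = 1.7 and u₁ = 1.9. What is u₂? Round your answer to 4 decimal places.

F(1.7) = -0.219372, F(1.9) = 0.091854
u₂ = 1.900000 − 0.091854·(1.900000 − 1.700000) / (0.091854 − (-0.219372)) = 1.900000 − (0.018371)/(0.311226) = 1.840973

1.8410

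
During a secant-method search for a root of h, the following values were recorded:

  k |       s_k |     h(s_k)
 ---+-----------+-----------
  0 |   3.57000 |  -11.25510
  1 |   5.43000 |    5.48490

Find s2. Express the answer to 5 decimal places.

4.82057

s2 = 5.43000 − 5.48490·(5.43000 − 3.57000) / (5.48490 − (-11.25510))
   = 5.43000 − (10.2019140)/(16.7400000) = 4.8205667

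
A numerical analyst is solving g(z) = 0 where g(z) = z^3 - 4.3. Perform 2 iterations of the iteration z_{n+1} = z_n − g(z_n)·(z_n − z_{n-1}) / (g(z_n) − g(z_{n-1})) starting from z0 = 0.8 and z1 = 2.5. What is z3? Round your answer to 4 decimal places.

1.4532

g(0.8) = -3.788000, g(2.5) = 11.325000
z2 = 2.500000 − 11.325000·(2.500000 − 0.800000) / (11.325000 − (-3.788000)) = 2.500000 − (19.252500)/(15.113000) = 1.226097
g(1.226097) = -2.456793
z3 = 1.226097 − (-2.456793)·(1.226097 − 2.500000) / (-2.456793 − 11.325000) = 1.226097 − (3.129716)/(-13.781793) = 1.453187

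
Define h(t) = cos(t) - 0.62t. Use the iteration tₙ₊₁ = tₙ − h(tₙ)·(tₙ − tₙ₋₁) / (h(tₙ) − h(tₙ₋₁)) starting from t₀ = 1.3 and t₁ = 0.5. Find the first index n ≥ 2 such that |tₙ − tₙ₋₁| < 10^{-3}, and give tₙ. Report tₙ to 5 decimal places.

h(1.3) = -0.5385012, h(0.5) = 0.5675826
t₂ = 0.5000000 − 0.5675826·(-0.8000000)/(1.1060837) = 0.9105169;  |Δ| = 0.4105169
h(0.9105169) = 0.0488171
t₃ = 0.9105169 − 0.0488171·(0.4105169)/(-0.5187654) = 0.9491475;  |Δ| = 0.0386307
h(0.9491475) = -0.0060952
t₄ = 0.9491475 − (-0.0060952)·(0.0386307)/(-0.0549123) = 0.9448596;  |Δ| = 0.0042880
h(0.9448596) = 0.0000437
t₅ = 0.9448596 − 0.0000437·(-0.0042880)/(0.0061389) = 0.9448901;  |Δ| = 0.0000305
|t₅ − t₄| = 0.0000305 < 10^{-3}

n = 5, tₙ = 0.94489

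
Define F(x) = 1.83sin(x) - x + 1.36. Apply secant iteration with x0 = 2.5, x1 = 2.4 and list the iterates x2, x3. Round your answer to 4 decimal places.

F(2.5) = -0.044796, F(2.4) = 0.196098
x2 = 2.400000 − 0.196098·(2.400000 − 2.500000) / (0.196098 − (-0.044796)) = 2.400000 − (-0.019610)/(0.240894) = 2.481404
F(2.481404) = 0.000872
x3 = 2.481404 − 0.000872·(2.481404 − 2.400000) / (0.000872 − 0.196098) = 2.481404 − (0.000071)/(-0.195226) = 2.481768

2.4814, 2.4818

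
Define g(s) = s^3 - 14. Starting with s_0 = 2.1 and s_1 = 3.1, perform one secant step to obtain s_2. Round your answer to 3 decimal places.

2.331

g(2.1) = -4.73900, g(3.1) = 15.79100
s_2 = 3.10000 − 15.79100·(3.10000 − 2.10000) / (15.79100 − (-4.73900)) = 3.10000 − (15.79100)/(20.53000) = 2.33083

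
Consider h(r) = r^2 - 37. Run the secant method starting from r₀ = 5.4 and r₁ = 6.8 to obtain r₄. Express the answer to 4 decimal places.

6.0828

h(5.4) = -7.840000, h(6.8) = 9.240000
r₂ = 6.800000 − 9.240000·(6.800000 − 5.400000) / (9.240000 − (-7.840000)) = 6.800000 − (12.936000)/(17.080000) = 6.042623
h(6.042623) = -0.486708
r₃ = 6.042623 − (-0.486708)·(6.042623 − 6.800000) / (-0.486708 − 9.240000) = 6.042623 − (0.368621)/(-9.726708) = 6.080521
h(6.080521) = -0.027267
r₄ = 6.080521 − (-0.027267)·(6.080521 − 6.042623) / (-0.027267 − (-0.486708)) = 6.080521 − (-0.001033)/(0.459441) = 6.082770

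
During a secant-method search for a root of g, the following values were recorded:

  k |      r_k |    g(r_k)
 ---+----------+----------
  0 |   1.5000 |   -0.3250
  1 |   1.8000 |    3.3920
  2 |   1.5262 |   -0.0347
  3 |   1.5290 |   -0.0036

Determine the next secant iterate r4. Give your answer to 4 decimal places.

r4 = 1.5290 − (-0.0036)·(1.5290 − 1.5262) / (-0.0036 − (-0.0347))
   = 1.5290 − (-0.000010)/(0.031100) = 1.529324

1.5293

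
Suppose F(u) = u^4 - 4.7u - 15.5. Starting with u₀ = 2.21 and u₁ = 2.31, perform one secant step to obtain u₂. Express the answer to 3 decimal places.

2.259

F(2.21) = -2.03257, F(2.31) = 2.11696
u₂ = 2.31000 − 2.11696·(2.31000 − 2.21000) / (2.11696 − (-2.03257)) = 2.31000 − (0.21170)/(4.14953) = 2.25898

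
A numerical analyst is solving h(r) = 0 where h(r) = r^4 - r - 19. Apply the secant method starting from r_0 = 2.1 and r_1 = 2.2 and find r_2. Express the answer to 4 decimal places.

h(2.1) = -1.651900, h(2.2) = 2.225600
r_2 = 2.200000 − 2.225600·(2.200000 − 2.100000) / (2.225600 − (-1.651900)) = 2.200000 − (0.222560)/(3.877500) = 2.142602

2.1426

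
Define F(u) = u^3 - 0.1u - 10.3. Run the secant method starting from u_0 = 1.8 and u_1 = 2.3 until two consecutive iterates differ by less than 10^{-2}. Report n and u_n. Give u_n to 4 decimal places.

n = 4, u_n = 2.1911

F(1.8) = -4.648000, F(2.3) = 1.637000
u_2 = 2.300000 − 1.637000·(0.500000)/(6.285000) = 2.169769;  |Δ| = 0.130231
F(2.169769) = -0.301923
u_3 = 2.169769 − (-0.301923)·(-0.130231)/(-1.938923) = 2.190048;  |Δ| = 0.020279
F(2.190048) = -0.014850
u_4 = 2.190048 − (-0.014850)·(0.020279)/(0.287073) = 2.191097;  |Δ| = 0.001049
|u_4 − u_3| = 0.001049 < 10^{-2}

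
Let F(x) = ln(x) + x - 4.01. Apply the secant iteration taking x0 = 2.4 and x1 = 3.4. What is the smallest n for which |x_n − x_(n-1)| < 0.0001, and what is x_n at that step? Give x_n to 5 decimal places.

F(2.4) = -0.7345313, F(3.4) = 0.6137754
x2 = 3.4000000 − 0.6137754·(1.0000000)/(1.3483067) = 2.9447806;  |Δ| = 0.4552194
F(2.9447806) = 0.0148148
x3 = 2.9447806 − 0.0148148·(-0.4552194)/(-0.5989606) = 2.9335210;  |Δ| = 0.0112595
F(2.9335210) = -0.0002755
x4 = 2.9335210 − (-0.0002755)·(-0.0112595)/(-0.0150904) = 2.9337266;  |Δ| = 0.0002056
F(2.9337266) = 0.0000001
x5 = 2.9337266 − 0.0000001·(0.0002056)/(0.0002757) = 2.9337265;  |Δ| = 0.0000001
|x5 − x4| = 0.0000001 < 0.0001

n = 5, x_n = 2.93373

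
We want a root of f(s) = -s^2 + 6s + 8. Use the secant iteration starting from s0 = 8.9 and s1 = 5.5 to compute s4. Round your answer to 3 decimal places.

7.119

f(8.9) = -17.81000, f(5.5) = 10.75000
s2 = 5.50000 − 10.75000·(5.50000 − 8.90000) / (10.75000 − (-17.81000)) = 5.50000 − (-36.55000)/(28.56000) = 6.77976
f(6.77976) = 2.71340
s3 = 6.77976 − 2.71340·(6.77976 − 5.50000) / (2.71340 − 10.75000) = 6.77976 − (3.47251)/(-8.03660) = 7.21185
f(7.21185) = -0.73967
s4 = 7.21185 − (-0.73967)·(7.21185 − 6.77976) / (-0.73967 − 2.71340) = 7.21185 − (-0.31960)/(-3.45307) = 7.11929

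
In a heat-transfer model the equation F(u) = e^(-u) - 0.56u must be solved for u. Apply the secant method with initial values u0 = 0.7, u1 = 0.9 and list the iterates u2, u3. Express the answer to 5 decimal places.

F(0.7) = 0.1045853, F(0.9) = -0.0974303
u2 = 0.9000000 − (-0.0974303)·(0.9000000 − 0.7000000) / (-0.0974303 − 0.1045853) = 0.9000000 − (-0.0194861)/(-0.2020156) = 0.8035418
F(0.8035418) = -0.0022430
u3 = 0.8035418 − (-0.0022430)·(0.8035418 − 0.9000000) / (-0.0022430 − (-0.0974303)) = 0.8035418 − (0.0002164)/(0.0951873) = 0.8012688

0.80354, 0.80127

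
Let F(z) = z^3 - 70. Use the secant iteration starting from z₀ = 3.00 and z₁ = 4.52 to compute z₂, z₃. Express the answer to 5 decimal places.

F(3.00) = -43.0000000, F(4.52) = 22.3454080
z₂ = 4.5200000 − 22.3454080·(4.5200000 − 3.0000000) / (22.3454080 − (-43.0000000)) = 4.5200000 − (33.9650202)/(65.3454080) = 4.0002233
F(4.0002233) = -5.9892807
z₃ = 4.0002233 − (-5.9892807)·(4.0002233 − 4.5200000) / (-5.9892807 − 22.3454080) = 4.0002233 − (3.1130885)/(-28.3346887) = 4.1100918

4.00022, 4.11009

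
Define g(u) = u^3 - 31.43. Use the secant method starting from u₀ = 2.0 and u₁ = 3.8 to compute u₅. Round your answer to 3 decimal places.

g(2.0) = -23.43000, g(3.8) = 23.44200
u₂ = 3.80000 − 23.44200·(3.80000 − 2.00000) / (23.44200 − (-23.43000)) = 3.80000 − (42.19560)/(46.87200) = 2.89977
g(2.89977) = -7.04681
u₃ = 2.89977 − (-7.04681)·(2.89977 − 3.80000) / (-7.04681 − 23.44200) = 2.89977 − (6.34376)/(-30.48881) = 3.10784
g(3.10784) = -1.41246
u₄ = 3.10784 − (-1.41246)·(3.10784 − 2.89977) / (-1.41246 − (-7.04681)) = 3.10784 − (-0.29389)/(5.63435) = 3.16000
g(3.16000) = 0.12444
u₅ = 3.16000 − 0.12444·(3.16000 − 3.10784) / (0.12444 − (-1.41246)) = 3.16000 − (0.00649)/(1.53690) = 3.15577

3.156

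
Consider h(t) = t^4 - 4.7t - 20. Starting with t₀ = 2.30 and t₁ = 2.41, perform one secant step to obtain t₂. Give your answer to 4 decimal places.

h(2.30) = -2.825900, h(2.41) = 2.407026
t₂ = 2.410000 − 2.407026·(2.410000 − 2.300000) / (2.407026 − (-2.825900)) = 2.410000 − (0.264773)/(5.232926) = 2.359403

2.3594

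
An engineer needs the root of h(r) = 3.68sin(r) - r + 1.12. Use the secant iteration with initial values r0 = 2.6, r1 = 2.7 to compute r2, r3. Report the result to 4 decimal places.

2.6983, 2.6983

h(2.6) = 0.417045, h(2.7) = -0.007242
r2 = 2.700000 − (-0.007242)·(2.700000 − 2.600000) / (-0.007242 − 0.417045) = 2.700000 − (-0.000724)/(-0.424287) = 2.698293
h(2.698293) = 0.000141
r3 = 2.698293 − 0.000141·(2.698293 − 2.700000) / (0.000141 − (-0.007242)) = 2.698293 − (0.000000)/(0.007383) = 2.698326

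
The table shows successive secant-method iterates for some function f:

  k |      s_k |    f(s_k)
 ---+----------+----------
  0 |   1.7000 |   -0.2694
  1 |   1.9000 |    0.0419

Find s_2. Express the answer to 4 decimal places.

1.8731

s_2 = 1.9000 − 0.0419·(1.9000 − 1.7000) / (0.0419 − (-0.2694))
   = 1.9000 − (0.008380)/(0.311300) = 1.873081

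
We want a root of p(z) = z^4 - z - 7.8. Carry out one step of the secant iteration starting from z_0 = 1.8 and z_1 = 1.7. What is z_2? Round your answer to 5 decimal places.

p(1.8) = 0.8976000, p(1.7) = -1.1479000
z_2 = 1.7000000 − (-1.1479000)·(1.7000000 − 1.8000000) / (-1.1479000 − 0.8976000) = 1.7000000 − (0.1147900)/(-2.0455000) = 1.7561183

1.75612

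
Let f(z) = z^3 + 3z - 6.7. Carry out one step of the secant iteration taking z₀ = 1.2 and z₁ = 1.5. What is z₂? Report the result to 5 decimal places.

1.36160

f(1.2) = -1.3720000, f(1.5) = 1.1750000
z₂ = 1.5000000 − 1.1750000·(1.5000000 − 1.2000000) / (1.1750000 − (-1.3720000)) = 1.5000000 − (0.3525000)/(2.5470000) = 1.3616019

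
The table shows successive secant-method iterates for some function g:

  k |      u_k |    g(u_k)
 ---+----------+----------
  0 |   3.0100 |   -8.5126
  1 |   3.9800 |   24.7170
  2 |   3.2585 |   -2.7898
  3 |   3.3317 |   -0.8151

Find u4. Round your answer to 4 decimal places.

u4 = 3.3317 − (-0.8151)·(3.3317 − 3.2585) / (-0.8151 − (-2.7898))
   = 3.3317 − (-0.059665)/(1.974700) = 3.361915

3.3619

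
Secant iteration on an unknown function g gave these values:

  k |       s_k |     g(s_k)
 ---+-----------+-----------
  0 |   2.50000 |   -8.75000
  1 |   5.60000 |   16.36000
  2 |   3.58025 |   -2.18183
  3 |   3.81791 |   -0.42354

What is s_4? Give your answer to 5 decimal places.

3.87516

s_4 = 3.81791 − (-0.42354)·(3.81791 − 3.58025) / (-0.42354 − (-2.18183))
   = 3.81791 − (-0.1006585)/(1.7582900) = 3.8751580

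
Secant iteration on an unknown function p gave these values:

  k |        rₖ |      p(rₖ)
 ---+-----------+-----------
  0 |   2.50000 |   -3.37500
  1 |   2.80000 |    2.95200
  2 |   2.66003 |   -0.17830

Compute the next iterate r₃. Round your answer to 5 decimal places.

r₃ = 2.66003 − (-0.17830)·(2.66003 − 2.80000) / (-0.17830 − 2.95200)
   = 2.66003 − (0.0249567)/(-3.1303000) = 2.6680026

2.66800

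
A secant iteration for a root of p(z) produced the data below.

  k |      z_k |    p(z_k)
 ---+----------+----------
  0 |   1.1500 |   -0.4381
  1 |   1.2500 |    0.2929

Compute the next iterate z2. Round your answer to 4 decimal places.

1.2099

z2 = 1.2500 − 0.2929·(1.2500 − 1.1500) / (0.2929 − (-0.4381))
   = 1.2500 − (0.029290)/(0.731000) = 1.209932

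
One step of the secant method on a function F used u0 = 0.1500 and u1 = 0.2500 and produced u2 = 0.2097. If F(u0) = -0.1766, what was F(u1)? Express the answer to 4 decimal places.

0.1192

The secant line through (0.1500, -0.1766) and (0.2500, F(u1)) crosses zero at u2 = 0.2097.
So (0.1500, -0.1766), (0.2500, F(u1)), (0.2097, 0) are collinear:
F(u1) = -0.1766 · (0.2500 − 0.2097) / (0.1500 − 0.2097) = -0.1766 · (0.040300)/(-0.059700) = 0.119212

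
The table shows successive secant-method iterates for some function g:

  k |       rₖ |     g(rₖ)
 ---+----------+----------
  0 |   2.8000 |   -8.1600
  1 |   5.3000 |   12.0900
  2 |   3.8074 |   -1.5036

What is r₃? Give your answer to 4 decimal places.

3.9725

r₃ = 3.8074 − (-1.5036)·(3.8074 − 5.3000) / (-1.5036 − 12.0900)
   = 3.8074 − (2.244273)/(-13.593600) = 3.972498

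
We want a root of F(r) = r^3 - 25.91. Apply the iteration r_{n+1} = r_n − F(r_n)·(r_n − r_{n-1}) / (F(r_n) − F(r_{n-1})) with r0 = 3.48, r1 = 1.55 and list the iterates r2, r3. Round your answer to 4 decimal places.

2.6645, 3.1775

F(3.48) = 16.234192, F(1.55) = -22.186125
r2 = 1.550000 − (-22.186125)·(1.550000 − 3.480000) / (-22.186125 − 16.234192) = 1.550000 − (42.819221)/(-38.420317) = 2.664494
F(2.664494) = -6.993345
r3 = 2.664494 − (-6.993345)·(2.664494 − 1.550000) / (-6.993345 − (-22.186125)) = 2.664494 − (-7.794042)/(15.192780) = 3.177504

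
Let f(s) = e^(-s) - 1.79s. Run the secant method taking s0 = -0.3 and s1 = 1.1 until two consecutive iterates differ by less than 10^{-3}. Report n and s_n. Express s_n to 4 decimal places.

f(-0.3) = 1.886859, f(1.1) = -1.636129
s2 = 1.100000 − (-1.636129)·(1.400000)/(-3.522988) = 0.449819;  |Δ| = 0.650181
f(0.449819) = -0.167432
s3 = 0.449819 − (-0.167432)·(-0.650181)/(1.468697) = 0.375698;  |Δ| = 0.074121
f(0.375698) = 0.014310
s4 = 0.375698 − 0.014310·(-0.074121)/(0.181742) = 0.381534;  |Δ| = 0.005836
f(0.381534) = -0.000133
s5 = 0.381534 − (-0.000133)·(0.005836)/(-0.014444) = 0.381480;  |Δ| = 0.000054
|s5 − s4| = 0.000054 < 10^{-3}

n = 5, s_n = 0.3815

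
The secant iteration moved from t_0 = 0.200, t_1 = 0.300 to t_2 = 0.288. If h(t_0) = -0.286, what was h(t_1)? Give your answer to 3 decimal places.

0.039

The secant line through (0.200, -0.286) and (0.300, h(t_1)) crosses zero at t_2 = 0.288.
So (0.200, -0.286), (0.300, h(t_1)), (0.288, 0) are collinear:
h(t_1) = -0.286 · (0.300 − 0.288) / (0.200 − 0.288) = -0.286 · (0.01200)/(-0.08800) = 0.03900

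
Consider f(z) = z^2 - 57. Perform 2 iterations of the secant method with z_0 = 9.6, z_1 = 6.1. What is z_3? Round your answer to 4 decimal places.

7.5702

f(9.6) = 35.160000, f(6.1) = -19.790000
z_2 = 6.100000 − (-19.790000)·(6.100000 − 9.600000) / (-19.790000 − 35.160000) = 6.100000 − (69.265000)/(-54.950000) = 7.360510
f(7.360510) = -2.822899
z_3 = 7.360510 − (-2.822899)·(7.360510 − 6.100000) / (-2.822899 − (-19.790000)) = 7.360510 − (-3.558291)/(16.967101) = 7.570227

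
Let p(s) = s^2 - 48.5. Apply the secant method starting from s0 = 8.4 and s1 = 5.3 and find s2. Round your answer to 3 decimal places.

p(8.4) = 22.06000, p(5.3) = -20.41000
s2 = 5.30000 − (-20.41000)·(5.30000 − 8.40000) / (-20.41000 − 22.06000) = 5.30000 − (63.27100)/(-42.47000) = 6.78978

6.790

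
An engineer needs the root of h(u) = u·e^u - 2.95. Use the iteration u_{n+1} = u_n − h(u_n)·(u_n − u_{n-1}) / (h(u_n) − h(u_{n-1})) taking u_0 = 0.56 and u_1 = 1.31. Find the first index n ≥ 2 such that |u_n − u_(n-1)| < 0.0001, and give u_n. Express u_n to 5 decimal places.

n = 6, u_n = 1.04132

h(0.56) = -1.9696234, h(1.31) = 1.9050876
u_2 = 1.3100000 − 1.9050876·(0.7500000)/(3.8747110) = 0.9412459;  |Δ| = 0.3687541
h(0.9412459) = -0.5374242
u_3 = 0.9412459 − (-0.5374242)·(-0.3687541)/(-2.4425117) = 1.0223826;  |Δ| = 0.0811367
h(1.0223826) = -0.1079706
u_4 = 1.0223826 − (-0.1079706)·(0.0811367)/(0.4294535) = 1.0427815;  |Δ| = 0.0203989
h(1.0427815) = 0.0084727
u_5 = 1.0427815 − 0.0084727·(0.0203989)/(0.1164433) = 1.0412972;  |Δ| = 0.0014843
h(1.0412972) = -0.0001200
u_6 = 1.0412972 − (-0.0001200)·(-0.0014843)/(-0.0085927) = 1.0413180;  |Δ| = 0.0000207
|u_6 − u_5| = 0.0000207 < 0.0001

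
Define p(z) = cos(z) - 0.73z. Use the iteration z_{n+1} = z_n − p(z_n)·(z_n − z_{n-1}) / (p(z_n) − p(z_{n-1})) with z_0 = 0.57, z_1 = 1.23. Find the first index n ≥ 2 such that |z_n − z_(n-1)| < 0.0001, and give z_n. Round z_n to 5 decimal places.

p(0.57) = 0.4258010, p(1.23) = -0.5636623
z_2 = 1.2300000 − (-0.5636623)·(0.6600000)/(-0.9894632) = 0.8540213;  |Δ| = 0.3759787
p(0.8540213) = 0.0335211
z_3 = 0.8540213 − 0.0335211·(-0.3759787)/(0.5971834) = 0.8751258;  |Δ| = 0.0211045
p(0.8751258) = 0.0020585
z_4 = 0.8751258 − 0.0020585·(0.0211045)/(-0.0314626) = 0.8765066;  |Δ| = 0.0013808
p(0.8765066) = -0.0000100
z_5 = 0.8765066 − (-0.0000100)·(0.0013808)/(-0.0020685) = 0.8764999;  |Δ| = 0.0000067
|z_5 − z_4| = 0.0000067 < 0.0001

n = 5, z_n = 0.87650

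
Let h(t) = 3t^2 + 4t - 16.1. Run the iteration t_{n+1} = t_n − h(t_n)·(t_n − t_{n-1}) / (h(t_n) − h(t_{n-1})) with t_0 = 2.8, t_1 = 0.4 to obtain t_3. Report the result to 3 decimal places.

h(2.8) = 18.62000, h(0.4) = -14.02000
t_2 = 0.40000 − (-14.02000)·(0.40000 − 2.80000) / (-14.02000 − 18.62000) = 0.40000 − (33.64800)/(-32.64000) = 1.43088
h(1.43088) = -4.23420
t_3 = 1.43088 − (-4.23420)·(1.43088 − 0.40000) / (-4.23420 − (-14.02000)) = 1.43088 − (-4.36496)/(9.78580) = 1.87693

1.877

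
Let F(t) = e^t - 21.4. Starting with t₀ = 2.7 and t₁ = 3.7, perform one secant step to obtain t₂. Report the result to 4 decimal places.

2.9550

F(2.7) = -6.520268, F(3.7) = 19.047304
t₂ = 3.700000 − 19.047304·(3.700000 − 2.700000) / (19.047304 − (-6.520268)) = 3.700000 − (19.047304)/(25.567573) = 2.955021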